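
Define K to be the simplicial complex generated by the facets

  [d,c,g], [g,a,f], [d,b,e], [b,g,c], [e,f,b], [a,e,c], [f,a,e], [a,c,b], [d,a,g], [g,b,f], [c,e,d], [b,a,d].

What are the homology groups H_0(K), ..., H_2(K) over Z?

Order the vertices as a < b < c < d < e < f < g. Listing each simplex with vertices in this order, K has dimension 2 with simplices:

  0-simplices (7): a, b, c, d, e, f, g
  1-simplices (18): ab, ac, ad, ae, af, ag, bc, bd, be, bf, bg, cd, ce, cg, de, dg, ef, fg
  2-simplices (12): abc, abd, ace, adg, aef, afg, bcg, bde, bef, bfg, cde, cdg

so the chain groups are C_0 ≅ Z^7, C_1 ≅ Z^18, C_2 ≅ Z^12.

The boundary map ∂_1: C_1 → C_0 maps an edge to its endpoints' difference, ∂[p,q] = q − p.
The resulting 7×18 matrix has rank 6, and its Smith normal form has invariant factors (1,1,1,1,1,1).

∂_2: C_2 → C_1 sends each 2-simplex [p,q,r] to [q,r] − [p,r] + [p,q]. For instance
  ∂abd = bd − ad + ab,
  ∂aef = ef − af + ae.
This gives a 18×12 integer matrix of rank 12; reducing to Smith normal form yields diagonal entries (1,1,1,1,1,1,1,1,1,1,1,2).

Computing H_k = (kernel of ∂_k) / (image of ∂_{k+1}):

  H_0: rank C_0 − rank ∂_1 = 7 − 6 = 1, and the invariant factors of ∂_1 are all 1, so H_0 ≅ Z.
  H_1: rank ker ∂_1 − rank ∂_2 = (18 − 6) − 12 = 0, and ∂_2 has invariant factor 2 > 1, so H_1 ≅ Z/2Z.
  H_2: rank ker ∂_2 − rank ∂_3 = (12 − 12) − 0 = 0, and there is no ∂_3, so H_2 ≅ 0.

As a check, the Euler characteristic is 7 − 18 + 12 = 1, which agrees with 1 − 0 + 0 = 1.
(K is a triangulation of the real projective plane RP^2.)

H_0 ≅ Z,  H_1 ≅ Z/2Z,  H_2 = 0.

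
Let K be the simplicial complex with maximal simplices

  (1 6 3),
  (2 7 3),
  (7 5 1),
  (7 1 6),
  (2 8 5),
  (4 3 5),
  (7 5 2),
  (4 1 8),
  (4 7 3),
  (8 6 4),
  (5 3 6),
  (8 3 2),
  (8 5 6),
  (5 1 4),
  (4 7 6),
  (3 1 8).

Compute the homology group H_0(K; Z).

H_0 ≅ Z.

K has 8 vertices, 24 edges, 16 triangles.
rank ∂_0 = 0, rank ∂_1 = 7 ⇒ b_0 = 8 − 0 − 7 = 1; all invariant factors of ∂_1 are 1 so no torsion. So H_0 ≅ Z.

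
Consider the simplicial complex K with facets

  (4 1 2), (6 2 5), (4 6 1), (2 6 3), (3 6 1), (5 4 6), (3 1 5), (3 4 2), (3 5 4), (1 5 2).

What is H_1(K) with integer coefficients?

H_1 ≅ Z/2.

We work with the vertex ordering 1 < 2 < 3 < 4 < 5 < 6. The simplices of K, each written with vertices in increasing order, are:

  0-simplices (6): [1], [2], [3], [4], [5], [6]
  1-simplices (15): [1,2], [1,3], [1,4], [1,5], [1,6], [2,3], [2,4], [2,5], [2,6], [3,4], [3,5], [3,6], [4,5], [4,6], [5,6]
  2-simplices (10): [1,2,4], [1,2,5], [1,3,5], [1,3,6], [1,4,6], [2,3,4], [2,3,6], [2,5,6], [3,4,5], [4,5,6]

Hence C_0 ≅ Z^6, C_1 ≅ Z^15, C_2 ≅ Z^10.

∂_1: C_1 → C_0 maps an edge to its endpoints' difference, ∂[p,q] = q − p.
The resulting 6×15 matrix has rank 5, and its Smith normal form has invariant factors (1,1,1,1,1).

The boundary map ∂_2: C_2 → C_1 maps a triangle to the signed sum of its edges. For instance
  ∂[4,5,6] = [5,6] − [4,6] + [4,5],
  ∂[1,3,5] = [3,5] − [1,5] + [1,3].
As a 15×10 matrix over Z this has rank 10, with invariant factors (1,1,1,1,1,1,1,1,1,2).

Reading off H_k = ker ∂_k / im ∂_{k+1}:

  H_1: rank ker ∂_1 − rank ∂_2 = (15 − 5) − 10 = 0, and ∂_2 has invariant factor 2 > 1, so H_1 = Z/2.

(K is a triangulation of the real projective plane RP^2.)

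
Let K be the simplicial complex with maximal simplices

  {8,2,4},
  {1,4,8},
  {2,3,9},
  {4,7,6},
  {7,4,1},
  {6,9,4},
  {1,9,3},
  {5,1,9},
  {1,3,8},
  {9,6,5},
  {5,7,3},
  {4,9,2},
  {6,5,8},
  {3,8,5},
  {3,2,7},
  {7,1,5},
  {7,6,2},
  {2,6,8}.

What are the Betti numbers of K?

Order the vertices as 1 < 2 < 3 < 4 < 5 < 6 < 7 < 8 < 9. Listing each simplex with vertices in this order, K has dimension 2 with simplices:

  0-simplices (9): [1], [2], [3], [4], [5], [6], [7], [8], [9]
  1-simplices (27): (27 of them)
  2-simplices (18): [1,3,8], [1,3,9], [1,4,7], [1,4,8], [1,5,7], [1,5,9], [2,3,7], [2,3,9], [2,4,8], [2,4,9], [2,6,7], [2,6,8], [3,5,7], [3,5,8], [4,6,7], [4,6,9], [5,6,8], [5,6,9]

Hence C_0 ≅ Z^9, C_1 ≅ Z^27, C_2 ≅ Z^18.

Boundary ∂_1: C_1 → C_0 is given by ∂[p,q] = [q] − [p].
This gives a 9×27 integer matrix of rank 8; reducing to Smith normal form yields diagonal entries (1,1,1,1,1,1,1,1).

The boundary map ∂_2: C_2 → C_1 acts by ∂[p,q,r] = [q,r] − [p,r] + [p,q]. For instance
  ∂[5,6,8] = [6,8] − [5,8] + [5,6],
  ∂[1,5,7] = [5,7] − [1,7] + [1,5].
The resulting 27×18 matrix has rank 18, and its Smith normal form has invariant factors (1,1,1,1,1,1,1,1,1,1,1,1,1,1,1,1,1,2).

From H_k ≅ ker(∂_k) / im(∂_{k+1}) we obtain:

  H_0: rank C_0 − rank ∂_1 = 9 − 8 = 1, and the invariant factors of ∂_1 are all 1, so H_0 ≅ Z.
  H_1: rank ker ∂_1 − rank ∂_2 = (27 − 8) − 18 = 1, and ∂_2 has invariant factor 2 > 1, so H_1 ≅ Z ⊕ Z/2.
  H_2: rank ker ∂_2 − rank ∂_3 = (18 − 18) − 0 = 0, and there is no ∂_3, so H_2 ≅ 0.

As a check, the Euler characteristic is 9 − 27 + 18 = 0, which agrees with 1 − 1 + 0 = 0.

Hence the Betti numbers are b_0 = 1, b_1 = 1, b_2 = 0.

b_0 = 1, b_1 = 1, b_2 = 0.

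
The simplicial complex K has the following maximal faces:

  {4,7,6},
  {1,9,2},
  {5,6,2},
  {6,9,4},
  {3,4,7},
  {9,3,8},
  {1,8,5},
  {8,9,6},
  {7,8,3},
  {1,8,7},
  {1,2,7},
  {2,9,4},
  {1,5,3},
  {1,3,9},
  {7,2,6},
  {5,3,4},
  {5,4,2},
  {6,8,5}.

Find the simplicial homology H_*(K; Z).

H_0 ≅ Z,  H_1 ≅ Z ⊕ Z/2,  H_2 = 0.

K has 9 vertices, 27 edges, 18 triangles.
rank ∂_0 = 0, rank ∂_1 = 8 ⇒ b_0 = 9 − 0 − 8 = 1; all invariant factors of ∂_1 are 1 so no torsion. So H_0 ≅ Z.
rank ∂_1 = 8, rank ∂_2 = 18 ⇒ b_1 = 27 − 8 − 18 = 1; ∂_2 has invariant factor(s) [2] giving torsion. So H_1 ≅ Z ⊕ Z/2.
rank ∂_2 = 18, rank ∂_3 = 0 ⇒ b_2 = 18 − 18 − 0 = 0. So H_2 ≅ 0.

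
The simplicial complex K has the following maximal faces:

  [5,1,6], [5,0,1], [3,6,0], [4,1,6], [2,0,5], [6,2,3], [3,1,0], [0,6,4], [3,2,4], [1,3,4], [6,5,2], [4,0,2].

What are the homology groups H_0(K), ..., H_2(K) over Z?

Take the total order 0 < 1 < 2 < 3 < 4 < 5 < 6 on the vertex set. Then K (dimension 2) consists of the simplices:

  0-simplices (7): [0], [1], [2], [3], [4], [5], [6]
  1-simplices (18): [0,1], [0,2], [0,3], [0,4], [0,5], [0,6], [1,3], [1,4], [1,5], [1,6], [2,3], [2,4], [2,5], [2,6], [3,4], [3,6], [4,6], [5,6]
  2-simplices (12): [0,1,3], [0,1,5], [0,2,4], [0,2,5], [0,3,6], [0,4,6], [1,3,4], [1,4,6], [1,5,6], [2,3,4], [2,3,6], [2,5,6]

giving chain groups C_0 ≅ Z^7, C_1 ≅ Z^18, C_2 ≅ Z^12.

The boundary map ∂_1: C_1 → C_0 is given by ∂[p,q] = [q] − [p]. For instance
  ∂[2,3] = [3] − [2].
As a 7×18 matrix over Z this has rank 6, with invariant factors (1,1,1,1,1,1).

Boundary ∂_2: C_2 → C_1 sends each 2-simplex [p,q,r] to [q,r] − [p,r] + [p,q]. For instance
  ∂[2,3,4] = [3,4] − [2,4] + [2,3],
  ∂[0,2,4] = [2,4] − [0,4] + [0,2].
The resulting 18×12 matrix has rank 12, and its Smith normal form has invariant factors (1,1,1,1,1,1,1,1,1,1,1,2).

Now H_k = ker ∂_k / im ∂_{k+1}, so:

  H_0: rank C_0 − rank ∂_1 = 7 − 6 = 1, and the invariant factors of ∂_1 are all 1, so H_0 ≅ Z.
  H_1: rank ker ∂_1 − rank ∂_2 = (18 − 6) − 12 = 0, and ∂_2 has invariant factor 2 > 1, so H_1 ≅ Z/2Z.
  H_2: rank ker ∂_2 − rank ∂_3 = (12 − 12) − 0 = 0, and there is no ∂_3, so H_2 ≅ 0.

As a check, the Euler characteristic is 7 − 18 + 12 = 1, which agrees with 1 − 0 + 0 = 1.

H_0 ≅ Z,  H_1 ≅ Z/2Z,  H_2 = 0.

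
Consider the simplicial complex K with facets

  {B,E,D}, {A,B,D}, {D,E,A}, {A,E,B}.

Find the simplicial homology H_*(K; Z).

H_0 ≅ Z,  H_1 = 0,  H_2 ≅ Z.

We work with the vertex ordering A < B < D < E. The simplices of K, each written with vertices in increasing order, are:

  0-simplices (4): A, B, D, E
  1-simplices (6): AB, AD, AE, BD, BE, DE
  2-simplices (4): ABD, ABE, ADE, BDE

so the chain groups are C_0 ≅ Z^4, C_1 ≅ Z^6, C_2 ≅ Z^4.

The boundary map ∂_1: C_1 → C_0 maps an edge to its endpoints' difference, ∂[p,q] = q − p.
As a 4×6 matrix over Z this has rank 3, with invariant factors (1,1,1).

∂_2: C_2 → C_1 sends each 2-simplex [p,q,r] to [q,r] − [p,r] + [p,q]. For instance
  ∂BDE = DE − BE + BD,
  ∂ABE = BE − AE + AB.
The resulting 6×4 matrix has rank 3, and its Smith normal form has invariant factors (1,1,1).

From H_k ≅ ker(∂_k) / im(∂_{k+1}) we obtain:

  H_0: rank C_0 − rank ∂_1 = 4 − 3 = 1, and the invariant factors of ∂_1 are all 1, so H_0 = Z.
  H_1: rank ker ∂_1 − rank ∂_2 = (6 − 3) − 3 = 0, and the invariant factors of ∂_2 are all 1, so H_1 = 0.
  H_2: rank ker ∂_2 − rank ∂_3 = (4 − 3) − 0 = 1, and there is no ∂_3, so H_2 = Z.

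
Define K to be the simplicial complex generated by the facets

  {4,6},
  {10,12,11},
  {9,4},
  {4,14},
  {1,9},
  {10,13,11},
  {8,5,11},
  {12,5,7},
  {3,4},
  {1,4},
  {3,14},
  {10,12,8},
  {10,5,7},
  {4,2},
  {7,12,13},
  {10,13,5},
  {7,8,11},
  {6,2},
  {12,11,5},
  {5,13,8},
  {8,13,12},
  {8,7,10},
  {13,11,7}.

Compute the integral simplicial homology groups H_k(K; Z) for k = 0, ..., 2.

H_0 ≅ Z^2,  H_1 ≅ Z^5,  H_2 ≅ Z.

Order the vertices as 1 < 2 < 3 < 4 < 5 < 6 < 7 < 8 < 9 < 10 < 11 < 12 < 13 < 14. Listing each simplex with vertices in this order, K has dimension 2 with simplices:

  0-simplices (14): [1], [2], [3], [4], [5], [6], [7], [8], [9], [10], [11], [12], [13], [14]
  1-simplices (30): (30 of them)
  2-simplices (14): [5,7,10], [5,7,12], [5,8,11], [5,8,13], [5,10,13], [5,11,12], [7,8,10], [7,8,11], [7,11,13], [7,12,13], [8,10,12], [8,12,13], [10,11,12], [10,11,13]

so the chain groups are C_0 ≅ Z^14, C_1 ≅ Z^30, C_2 ≅ Z^14.

The boundary map ∂_1: C_1 → C_0 maps an edge to its endpoints' difference, ∂[p,q] = q − p. For instance
  ∂[10,13] = [13] − [10].
As a 14×30 matrix over Z this has rank 12, with invariant factors (1,1,1,1,1,1,1,1,1,1,1,1).

Boundary ∂_2: C_2 → C_1 acts by ∂[p,q,r] = [q,r] − [p,r] + [p,q]. For instance
  ∂[7,12,13] = [12,13] − [7,13] + [7,12],
  ∂[8,12,13] = [12,13] − [8,13] + [8,12].
The resulting 30×14 matrix has rank 13, and its Smith normal form has invariant factors (1,1,1,1,1,1,1,1,1,1,1,1,1).

Now H_k = ker ∂_k / im ∂_{k+1}, so:

  H_0: rank C_0 − rank ∂_1 = 14 − 12 = 2, and the invariant factors of ∂_1 are all 1, so H_0 ≅ Z^2.
  H_1: rank ker ∂_1 − rank ∂_2 = (30 − 12) − 13 = 5, and the invariant factors of ∂_2 are all 1, so H_1 ≅ Z^5.
  H_2: rank ker ∂_2 − rank ∂_3 = (14 − 13) − 0 = 1, and there is no ∂_3, so H_2 ≅ Z.

(K is a triangulation of the disjoint union of the torus T^2 and a wedge of 3 circles.)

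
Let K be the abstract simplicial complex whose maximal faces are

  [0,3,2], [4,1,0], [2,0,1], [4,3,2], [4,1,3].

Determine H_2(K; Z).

Take the total order 0 < 1 < 2 < 3 < 4 on the vertex set. Then K (dimension 2) consists of the simplices:

  0-simplices (5): [0], [1], [2], [3], [4]
  1-simplices (10): [0,1], [0,2], [0,3], [0,4], [1,2], [1,3], [1,4], [2,3], [2,4], [3,4]
  2-simplices (5): [0,1,2], [0,1,4], [0,2,3], [1,3,4], [2,3,4]

giving chain groups C_0 ≅ Z^5, C_1 ≅ Z^10, C_2 ≅ Z^5.

∂_1: C_1 → C_0 sends each edge [p,q] (with p < q) to q − p.
This gives a 5×10 integer matrix of rank 4; reducing to Smith normal form yields diagonal entries (1,1,1,1).

Boundary ∂_2: C_2 → C_1 sends each 2-simplex [p,q,r] to [q,r] − [p,r] + [p,q]. For instance
  ∂[2,3,4] = [3,4] − [2,4] + [2,3],
  ∂[0,1,2] = [1,2] − [0,2] + [0,1].
This gives a 10×5 integer matrix of rank 5; reducing to Smith normal form yields diagonal entries (1,1,1,1,1).

Now H_k = ker ∂_k / im ∂_{k+1}, so:

  H_2: rank ker ∂_2 − rank ∂_3 = (5 − 5) − 0 = 0, and there is no ∂_3, so H_2 = 0.

(K is a triangulation of the Möbius band.)

H_2 = 0.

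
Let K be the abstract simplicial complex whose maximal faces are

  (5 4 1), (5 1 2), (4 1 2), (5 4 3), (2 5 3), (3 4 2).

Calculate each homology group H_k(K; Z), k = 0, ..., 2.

K has 5 vertices, 9 edges, 6 triangles.
rank ∂_0 = 0, rank ∂_1 = 4 ⇒ b_0 = 5 − 0 − 4 = 1; all invariant factors of ∂_1 are 1 so no torsion. So H_0 ≅ Z.
rank ∂_1 = 4, rank ∂_2 = 5 ⇒ b_1 = 9 − 4 − 5 = 0; all invariant factors of ∂_2 are 1 so no torsion. So H_1 ≅ 0.
rank ∂_2 = 5, rank ∂_3 = 0 ⇒ b_2 = 6 − 5 − 0 = 1. So H_2 ≅ Z.

H_0 ≅ Z,  H_1 = 0,  H_2 ≅ Z.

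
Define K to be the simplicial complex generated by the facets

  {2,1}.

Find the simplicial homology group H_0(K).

H_0 ≅ Z.

Order the vertices as 1 < 2. Listing each simplex with vertices in this order, K has dimension 1 with simplices:

  0-simplices (2): [1], [2]
  1-simplices (1): [1,2]

Hence C_0 ≅ Z^2, C_1 ≅ Z^1.

The boundary map ∂_1: C_1 → C_0 sends each edge [p,q] (with p < q) to q − p. For instance
  ∂[1,2] = [2] − [1].
The resulting 2×1 matrix has rank 1, and its Smith normal form has invariant factors (1).

Now H_k = ker ∂_k / im ∂_{k+1}, so:

  H_0: rank C_0 − rank ∂_1 = 2 − 1 = 1, and the invariant factors of ∂_1 are all 1, so H_0 = Z.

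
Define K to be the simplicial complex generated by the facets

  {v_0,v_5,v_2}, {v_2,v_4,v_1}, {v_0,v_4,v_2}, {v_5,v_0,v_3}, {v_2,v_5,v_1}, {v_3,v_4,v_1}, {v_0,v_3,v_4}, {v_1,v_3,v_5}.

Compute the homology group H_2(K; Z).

We work with the vertex ordering v_0 < v_1 < v_2 < v_3 < v_4 < v_5. The simplices of K, each written with vertices in increasing order, are:

  0-simplices (6): [v_0], [v_1], [v_2], [v_3], [v_4], [v_5]
  1-simplices (12): [v_0,v_2], [v_0,v_3], [v_0,v_4], [v_0,v_5], [v_1,v_2], [v_1,v_3], [v_1,v_4], [v_1,v_5], [v_2,v_4], [v_2,v_5], [v_3,v_4], [v_3,v_5]
  2-simplices (8): [v_0,v_2,v_4], [v_0,v_2,v_5], [v_0,v_3,v_4], [v_0,v_3,v_5], [v_1,v_2,v_4], [v_1,v_2,v_5], [v_1,v_3,v_4], [v_1,v_3,v_5]

giving chain groups C_0 ≅ Z^6, C_1 ≅ Z^12, C_2 ≅ Z^8.

The boundary map ∂_1: C_1 → C_0 is given by ∂[p,q] = [q] − [p].
This gives a 6×12 integer matrix of rank 5; reducing to Smith normal form yields diagonal entries (1,1,1,1,1).

The boundary map ∂_2: C_2 → C_1 sends each 2-simplex [p,q,r] to [q,r] − [p,r] + [p,q]. For instance
  ∂[v_1,v_3,v_5] = [v_3,v_5] − [v_1,v_5] + [v_1,v_3],
  ∂[v_1,v_2,v_4] = [v_2,v_4] − [v_1,v_4] + [v_1,v_2].
The resulting 12×8 matrix has rank 7, and its Smith normal form has invariant factors (1,1,1,1,1,1,1).

Computing H_k = (kernel of ∂_k) / (image of ∂_{k+1}):

  H_2: rank ker ∂_2 − rank ∂_3 = (8 − 7) − 0 = 1, and there is no ∂_3, so H_2 ≅ Z.

H_2 = Z.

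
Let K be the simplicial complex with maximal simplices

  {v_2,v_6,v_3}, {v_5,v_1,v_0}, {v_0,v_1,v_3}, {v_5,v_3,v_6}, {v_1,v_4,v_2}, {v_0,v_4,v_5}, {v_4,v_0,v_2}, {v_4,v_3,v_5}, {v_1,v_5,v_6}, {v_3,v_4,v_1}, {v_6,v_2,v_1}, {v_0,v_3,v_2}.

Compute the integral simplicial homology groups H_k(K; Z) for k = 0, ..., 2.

H_0 ≅ Z,  H_1 ≅ Z/2,  H_2 = 0.

Take the total order v_0 < v_1 < v_2 < v_3 < v_4 < v_5 < v_6 on the vertex set. Then K (dimension 2) consists of the simplices:

  0-simplices (7): [v_0], [v_1], [v_2], [v_3], [v_4], [v_5], [v_6]
  1-simplices (18): (18 of them)
  2-simplices (12): (12 of them)

Hence C_0 ≅ Z^7, C_1 ≅ Z^18, C_2 ≅ Z^12.

∂_1: C_1 → C_0 is given by ∂[p,q] = [q] − [p]. For instance
  ∂[v_3,v_6] = [v_6] − [v_3].
As a 7×18 matrix over Z this has rank 6, with invariant factors (1,1,1,1,1,1).

The boundary map ∂_2: C_2 → C_1 sends each 2-simplex [p,q,r] to [q,r] − [p,r] + [p,q]. For instance
  ∂[v_3,v_4,v_5] = [v_4,v_5] − [v_3,v_5] + [v_3,v_4],
  ∂[v_2,v_3,v_6] = [v_3,v_6] − [v_2,v_6] + [v_2,v_3].
The 18×12 boundary matrix has rank 12 and Smith normal form diag(1,1,1,1,1,1,1,1,1,1,1,2).

Computing H_k = (kernel of ∂_k) / (image of ∂_{k+1}):

  H_0: rank C_0 − rank ∂_1 = 7 − 6 = 1, and the invariant factors of ∂_1 are all 1, so H_0 = Z.
  H_1: rank ker ∂_1 − rank ∂_2 = (18 − 6) − 12 = 0, and ∂_2 has invariant factor 2 > 1, so H_1 = Z/2.
  H_2: rank ker ∂_2 − rank ∂_3 = (12 − 12) − 0 = 0, and there is no ∂_3, so H_2 = 0.

As a check, the Euler characteristic is 7 − 18 + 12 = 1, which agrees with 1 − 0 + 0 = 1.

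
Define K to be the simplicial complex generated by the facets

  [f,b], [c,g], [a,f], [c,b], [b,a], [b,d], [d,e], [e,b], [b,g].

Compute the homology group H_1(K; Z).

K has 7 vertices, 9 edges.
rank ∂_1 = 6, rank ∂_2 = 0 ⇒ b_1 = 9 − 6 − 0 = 3. So H_1 = Z^3.

H_1 ≅ Z^3.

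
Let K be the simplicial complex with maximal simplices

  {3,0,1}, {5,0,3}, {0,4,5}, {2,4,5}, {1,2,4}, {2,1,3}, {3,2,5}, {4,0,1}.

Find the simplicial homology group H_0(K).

H_0 = Z.

Fix the vertex order 0 < 1 < 2 < 3 < 4 < 5 and write every simplex with vertices in increasing order. Then dim K = 2 and the simplices of K are:

  0-simplices (6): [0], [1], [2], [3], [4], [5]
  1-simplices (12): [0,1], [0,3], [0,4], [0,5], [1,2], [1,3], [1,4], [2,3], [2,4], [2,5], [3,5], [4,5]
  2-simplices (8): [0,1,3], [0,1,4], [0,3,5], [0,4,5], [1,2,3], [1,2,4], [2,3,5], [2,4,5]

giving chain groups C_0 ≅ Z^6, C_1 ≅ Z^12, C_2 ≅ Z^8.

Boundary ∂_1: C_1 → C_0 sends each edge [p,q] (with p < q) to q − p. For instance
  ∂[2,5] = [5] − [2].
The 6×12 boundary matrix has rank 5 and Smith normal form diag(1,1,1,1,1).

Boundary ∂_2: C_2 → C_1 sends each 2-simplex [p,q,r] to [q,r] − [p,r] + [p,q]. For instance
  ∂[0,3,5] = [3,5] − [0,5] + [0,3],
  ∂[0,4,5] = [4,5] − [0,5] + [0,4].
The 12×8 boundary matrix has rank 7 and Smith normal form diag(1,1,1,1,1,1,1).

Now H_k = ker ∂_k / im ∂_{k+1}, so:

  H_0: rank C_0 − rank ∂_1 = 6 − 5 = 1, and the invariant factors of ∂_1 are all 1, so H_0 = Z.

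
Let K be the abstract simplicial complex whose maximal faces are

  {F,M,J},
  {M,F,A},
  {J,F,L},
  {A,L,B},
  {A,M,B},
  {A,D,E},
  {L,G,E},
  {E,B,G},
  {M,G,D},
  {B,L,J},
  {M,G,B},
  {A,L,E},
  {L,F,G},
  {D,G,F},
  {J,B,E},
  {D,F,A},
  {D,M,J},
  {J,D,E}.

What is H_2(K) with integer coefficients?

Order the vertices as A < B < D < E < F < G < J < L < M. Listing each simplex with vertices in this order, K has dimension 2 with simplices:

  0-simplices (9): A, B, D, E, F, G, J, L, M
  1-simplices (27): AB, AD, AE, AF, AL, AM, BE, BG, BJ, BL, BM, DE, DF, DG, DJ, DM, EG, EJ, EL, FG, FJ, FL, FM, GL, GM, JL, JM
  2-simplices (18): ABL, ABM, ADE, ADF, AEL, AFM, BEG, BEJ, BGM, BJL, DEJ, DFG, DGM, DJM, EGL, FGL, FJL, FJM

giving chain groups C_0 ≅ Z^9, C_1 ≅ Z^27, C_2 ≅ Z^18.

Boundary ∂_1: C_1 → C_0 is given by ∂[p,q] = [q] − [p].
This gives a 9×27 integer matrix of rank 8; reducing to Smith normal form yields diagonal entries (1,1,1,1,1,1,1,1).

∂_2: C_2 → C_1 maps a triangle to the signed sum of its edges. For instance
  ∂BEG = EG − BG + BE,
  ∂DGM = GM − DM + DG.
The resulting 27×18 matrix has rank 18, and its Smith normal form has invariant factors (1,1,1,1,1,1,1,1,1,1,1,1,1,1,1,1,1,2).

Reading off H_k = ker ∂_k / im ∂_{k+1}:

  H_2: rank ker ∂_2 − rank ∂_3 = (18 − 18) − 0 = 0, and there is no ∂_3, so H_2 = 0.

H_2 ≅ 0.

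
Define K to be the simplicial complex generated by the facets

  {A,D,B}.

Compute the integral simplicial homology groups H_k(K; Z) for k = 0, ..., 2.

H_0 ≅ Z,  H_1 = 0,  H_2 = 0.

K has 3 vertices, 3 edges, 1 triangle.
rank ∂_0 = 0, rank ∂_1 = 2 ⇒ b_0 = 3 − 0 − 2 = 1; all invariant factors of ∂_1 are 1 so no torsion. So H_0 = Z.
rank ∂_1 = 2, rank ∂_2 = 1 ⇒ b_1 = 3 − 2 − 1 = 0; all invariant factors of ∂_2 are 1 so no torsion. So H_1 = 0.
rank ∂_2 = 1, rank ∂_3 = 0 ⇒ b_2 = 1 − 1 − 0 = 0. So H_2 = 0.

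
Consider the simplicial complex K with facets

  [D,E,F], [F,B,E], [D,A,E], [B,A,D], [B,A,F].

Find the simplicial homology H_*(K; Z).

H_0 ≅ Z,  H_1 ≅ Z,  H_2 = 0.

Order the vertices as A < B < D < E < F. Listing each simplex with vertices in this order, K has dimension 2 with simplices:

  0-simplices (5): A, B, D, E, F
  1-simplices (10): AB, AD, AE, AF, BD, BE, BF, DE, DF, EF
  2-simplices (5): ABD, ABF, ADE, BEF, DEF

so the chain groups are C_0 ≅ Z^5, C_1 ≅ Z^10, C_2 ≅ Z^5.

The boundary map ∂_1: C_1 → C_0 sends each edge [p,q] (with p < q) to q − p. For instance
  ∂AF = F − A.
The resulting 5×10 matrix has rank 4, and its Smith normal form has invariant factors (1,1,1,1).

∂_2: C_2 → C_1 maps a triangle to the signed sum of its edges. For instance
  ∂ABF = BF − AF + AB,
  ∂ADE = DE − AE + AD.
The resulting 10×5 matrix has rank 5, and its Smith normal form has invariant factors (1,1,1,1,1).

From H_k ≅ ker(∂_k) / im(∂_{k+1}) we obtain:

  H_0: rank C_0 − rank ∂_1 = 5 − 4 = 1, and the invariant factors of ∂_1 are all 1, so H_0 ≅ Z.
  H_1: rank ker ∂_1 − rank ∂_2 = (10 − 4) − 5 = 1, and the invariant factors of ∂_2 are all 1, so H_1 ≅ Z.
  H_2: rank ker ∂_2 − rank ∂_3 = (5 − 5) − 0 = 0, and there is no ∂_3, so H_2 ≅ 0.

As a check, the Euler characteristic is 5 − 10 + 5 = 0, which agrees with 1 − 1 + 0 = 0.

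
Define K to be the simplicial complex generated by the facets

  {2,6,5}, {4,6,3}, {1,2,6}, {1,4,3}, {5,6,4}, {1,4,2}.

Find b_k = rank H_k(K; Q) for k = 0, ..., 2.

b_0 = 1, b_1 = 1, b_2 = 0.

K has 6 vertices, 12 edges, 6 triangles.
rank ∂_0 = 0, rank ∂_1 = 5 ⇒ b_0 = 6 − 0 − 5 = 1; all invariant factors of ∂_1 are 1 so no torsion. So H_0 ≅ Z.
rank ∂_1 = 5, rank ∂_2 = 6 ⇒ b_1 = 12 − 5 − 6 = 1; all invariant factors of ∂_2 are 1 so no torsion. So H_1 ≅ Z.
rank ∂_2 = 6, rank ∂_3 = 0 ⇒ b_2 = 6 − 6 − 0 = 0. So H_2 ≅ 0.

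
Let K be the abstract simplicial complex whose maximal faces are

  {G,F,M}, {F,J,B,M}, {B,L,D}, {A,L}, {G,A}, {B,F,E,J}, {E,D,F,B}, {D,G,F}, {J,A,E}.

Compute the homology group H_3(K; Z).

K has 9 vertices, 21 edges, 14 triangles, 3 3-simplices.
rank ∂_3 = 3, rank ∂_4 = 0 ⇒ b_3 = 3 − 3 − 0 = 0. So H_3 = 0.

H_3 ≅ 0.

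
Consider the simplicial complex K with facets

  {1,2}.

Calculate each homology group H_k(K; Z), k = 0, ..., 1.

H_0 = Z,  H_1 = 0.

Order the vertices as 1 < 2. Listing each simplex with vertices in this order, K has dimension 1 with simplices:

  0-simplices (2): [1], [2]
  1-simplices (1): [1,2]

giving chain groups C_0 ≅ Z^2, C_1 ≅ Z^1.

Boundary ∂_1: C_1 → C_0 is given by ∂[p,q] = [q] − [p].
The resulting 2×1 matrix has rank 1, and its Smith normal form has invariant factors (1).

Reading off H_k = ker ∂_k / im ∂_{k+1}:

  H_0: rank C_0 − rank ∂_1 = 2 − 1 = 1, and the invariant factors of ∂_1 are all 1, so H_0 ≅ Z.
  H_1: rank ker ∂_1 − rank ∂_2 = (1 − 1) − 0 = 0, and there is no ∂_2, so H_1 ≅ 0.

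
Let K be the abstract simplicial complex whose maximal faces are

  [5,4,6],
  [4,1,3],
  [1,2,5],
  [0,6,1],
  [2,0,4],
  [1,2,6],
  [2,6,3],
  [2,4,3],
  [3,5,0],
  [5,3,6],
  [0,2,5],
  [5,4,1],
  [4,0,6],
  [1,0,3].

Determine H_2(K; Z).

Take the total order 0 < 1 < 2 < 3 < 4 < 5 < 6 on the vertex set. Then K (dimension 2) consists of the simplices:

  0-simplices (7): [0], [1], [2], [3], [4], [5], [6]
  1-simplices (21): [0,1], [0,2], [0,3], [0,4], [0,5], [0,6], [1,2], [1,3], [1,4], [1,5], [1,6], [2,3], [2,4], [2,5], [2,6], [3,4], [3,5], [3,6], [4,5], [4,6], [5,6]
  2-simplices (14): [0,1,3], [0,1,6], [0,2,4], [0,2,5], [0,3,5], [0,4,6], [1,2,5], [1,2,6], [1,3,4], [1,4,5], [2,3,4], [2,3,6], [3,5,6], [4,5,6]

giving chain groups C_0 ≅ Z^7, C_1 ≅ Z^21, C_2 ≅ Z^14.

Boundary ∂_1: C_1 → C_0 maps an edge to its endpoints' difference, ∂[p,q] = q − p.
As a 7×21 matrix over Z this has rank 6, with invariant factors (1,1,1,1,1,1).

Boundary ∂_2: C_2 → C_1 sends each 2-simplex [p,q,r] to [q,r] − [p,r] + [p,q]. For instance
  ∂[0,1,3] = [1,3] − [0,3] + [0,1],
  ∂[2,3,4] = [3,4] − [2,4] + [2,3].
The 21×14 boundary matrix has rank 13 and Smith normal form diag(1,1,1,1,1,1,1,1,1,1,1,1,1).

Computing H_k = (kernel of ∂_k) / (image of ∂_{k+1}):

  H_2: rank ker ∂_2 − rank ∂_3 = (14 − 13) − 0 = 1, and there is no ∂_3, so H_2 = Z.

H_2 ≅ Z.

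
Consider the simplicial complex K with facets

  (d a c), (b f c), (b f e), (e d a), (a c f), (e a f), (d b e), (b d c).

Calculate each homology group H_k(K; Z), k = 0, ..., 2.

H_0 = Z,  H_1 = 0,  H_2 = Z.

Order the vertices as a < b < c < d < e < f. Listing each simplex with vertices in this order, K has dimension 2 with simplices:

  0-simplices (6): a, b, c, d, e, f
  1-simplices (12): ac, ad, ae, af, bc, bd, be, bf, cd, cf, de, ef
  2-simplices (8): acd, acf, ade, aef, bcd, bcf, bde, bef

so the chain groups are C_0 ≅ Z^6, C_1 ≅ Z^12, C_2 ≅ Z^8.

The boundary map ∂_1: C_1 → C_0 maps an edge to its endpoints' difference, ∂[p,q] = q − p.
This gives a 6×12 integer matrix of rank 5; reducing to Smith normal form yields diagonal entries (1,1,1,1,1).

∂_2: C_2 → C_1 acts by ∂[p,q,r] = [q,r] − [p,r] + [p,q]. For instance
  ∂ade = de − ae + ad,
  ∂bef = ef − bf + be.
The 12×8 boundary matrix has rank 7 and Smith normal form diag(1,1,1,1,1,1,1).

From H_k ≅ ker(∂_k) / im(∂_{k+1}) we obtain:

  H_0: rank C_0 − rank ∂_1 = 6 − 5 = 1, and the invariant factors of ∂_1 are all 1, so H_0 ≅ Z.
  H_1: rank ker ∂_1 − rank ∂_2 = (12 − 5) − 7 = 0, and the invariant factors of ∂_2 are all 1, so H_1 ≅ 0.
  H_2: rank ker ∂_2 − rank ∂_3 = (8 − 7) − 0 = 1, and there is no ∂_3, so H_2 ≅ Z.

(K is a triangulation of the 2-sphere S^2.)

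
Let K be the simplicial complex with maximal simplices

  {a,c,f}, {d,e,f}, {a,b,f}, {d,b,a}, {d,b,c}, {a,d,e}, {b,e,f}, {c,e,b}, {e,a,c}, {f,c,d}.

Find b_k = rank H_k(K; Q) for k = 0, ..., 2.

b_0 = 1, b_1 = 0, b_2 = 0.

Order the vertices as a < b < c < d < e < f. Listing each simplex with vertices in this order, K has dimension 2 with simplices:

  0-simplices (6): a, b, c, d, e, f
  1-simplices (15): ab, ac, ad, ae, af, bc, bd, be, bf, cd, ce, cf, de, df, ef
  2-simplices (10): abd, abf, ace, acf, ade, bcd, bce, bef, cdf, def

so the chain groups are C_0 ≅ Z^6, C_1 ≅ Z^15, C_2 ≅ Z^10.

∂_1: C_1 → C_0 maps an edge to its endpoints' difference, ∂[p,q] = q − p. For instance
  ∂af = f − a.
As a 6×15 matrix over Z this has rank 5, with invariant factors (1,1,1,1,1).

∂_2: C_2 → C_1 sends each 2-simplex [p,q,r] to [q,r] − [p,r] + [p,q]. For instance
  ∂bcd = cd − bd + bc,
  ∂cdf = df − cf + cd.
The resulting 15×10 matrix has rank 10, and its Smith normal form has invariant factors (1,1,1,1,1,1,1,1,1,2).

Now H_k = ker ∂_k / im ∂_{k+1}, so:

  H_0: rank C_0 − rank ∂_1 = 6 − 5 = 1, and the invariant factors of ∂_1 are all 1, so H_0 = Z.
  H_1: rank ker ∂_1 − rank ∂_2 = (15 − 5) − 10 = 0, and ∂_2 has invariant factor 2 > 1, so H_1 = Z/2.
  H_2: rank ker ∂_2 − rank ∂_3 = (10 − 10) − 0 = 0, and there is no ∂_3, so H_2 = 0.

As a check, the Euler characteristic is 6 − 15 + 10 = 1, which agrees with 1 − 0 + 0 = 1.

Hence the Betti numbers are b_0 = 1, b_1 = 0, b_2 = 0.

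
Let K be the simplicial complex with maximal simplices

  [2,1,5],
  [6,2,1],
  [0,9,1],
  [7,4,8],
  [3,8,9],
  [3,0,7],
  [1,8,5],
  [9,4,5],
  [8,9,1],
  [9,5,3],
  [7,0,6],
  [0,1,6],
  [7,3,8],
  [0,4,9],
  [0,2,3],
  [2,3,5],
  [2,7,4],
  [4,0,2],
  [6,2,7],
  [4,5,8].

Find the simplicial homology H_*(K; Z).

H_0 = Z,  H_1 = Z ⊕ Z/2,  H_2 = 0.

K has 10 vertices, 30 edges, 20 triangles.
rank ∂_0 = 0, rank ∂_1 = 9 ⇒ b_0 = 10 − 0 − 9 = 1; all invariant factors of ∂_1 are 1 so no torsion. So H_0 ≅ Z.
rank ∂_1 = 9, rank ∂_2 = 20 ⇒ b_1 = 30 − 9 − 20 = 1; ∂_2 has invariant factor(s) [2] giving torsion. So H_1 ≅ Z ⊕ Z/2.
rank ∂_2 = 20, rank ∂_3 = 0 ⇒ b_2 = 20 − 20 − 0 = 0. So H_2 ≅ 0.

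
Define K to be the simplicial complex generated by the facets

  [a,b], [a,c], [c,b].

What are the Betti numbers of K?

b_0 = 1, b_1 = 1.

Fix the vertex order a < b < c and write every simplex with vertices in increasing order. Then dim K = 1 and the simplices of K are:

  0-simplices (3): a, b, c
  1-simplices (3): ab, ac, bc

so the chain groups are C_0 ≅ Z^3, C_1 ≅ Z^3.

The boundary map ∂_1: C_1 → C_0 sends each edge [p,q] (with p < q) to q − p. For instance
  ∂bc = c − b.
As a 3×3 matrix over Z this has rank 2, with invariant factors (1,1).

Now H_k = ker ∂_k / im ∂_{k+1}, so:

  H_0: rank C_0 − rank ∂_1 = 3 − 2 = 1, and the invariant factors of ∂_1 are all 1, so H_0 = Z.
  H_1: rank ker ∂_1 − rank ∂_2 = (3 − 2) − 0 = 1, and there is no ∂_2, so H_1 = Z.

As a check, the Euler characteristic is 3 − 3 = 0, which agrees with 1 − 1 = 0.
(K is a triangulation of the circle S^1.)

Hence the Betti numbers are b_0 = 1, b_1 = 1.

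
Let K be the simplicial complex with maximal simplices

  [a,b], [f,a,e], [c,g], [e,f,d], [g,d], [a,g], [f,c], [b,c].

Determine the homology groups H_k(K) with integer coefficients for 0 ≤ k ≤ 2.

H_0 = Z,  H_1 = Z^3,  H_2 = 0.

We work with the vertex ordering a < b < c < d < e < f < g. The simplices of K, each written with vertices in increasing order, are:

  0-simplices (7): a, b, c, d, e, f, g
  1-simplices (11): ab, ae, af, ag, bc, cf, cg, de, df, dg, ef
  2-simplices (2): aef, def

giving chain groups C_0 ≅ Z^7, C_1 ≅ Z^11, C_2 ≅ Z^2.

The boundary map ∂_1: C_1 → C_0 sends each edge [p,q] (with p < q) to q − p.
The 7×11 boundary matrix has rank 6 and Smith normal form diag(1,1,1,1,1,1).

Boundary ∂_2: C_2 → C_1 sends each 2-simplex [p,q,r] to [q,r] − [p,r] + [p,q]. For instance
  ∂def = ef − df + de,
  ∂aef = ef − af + ae.
The resulting 11×2 matrix has rank 2, and its Smith normal form has invariant factors (1,1).

Reading off H_k = ker ∂_k / im ∂_{k+1}:

  H_0: rank C_0 − rank ∂_1 = 7 − 6 = 1, and the invariant factors of ∂_1 are all 1, so H_0 ≅ Z.
  H_1: rank ker ∂_1 − rank ∂_2 = (11 − 6) − 2 = 3, and the invariant factors of ∂_2 are all 1, so H_1 ≅ Z^3.
  H_2: rank ker ∂_2 − rank ∂_3 = (2 − 2) − 0 = 0, and there is no ∂_3, so H_2 ≅ 0.

As a check, the Euler characteristic is 7 − 11 + 2 = -2, which agrees with 1 − 3 + 0 = -2.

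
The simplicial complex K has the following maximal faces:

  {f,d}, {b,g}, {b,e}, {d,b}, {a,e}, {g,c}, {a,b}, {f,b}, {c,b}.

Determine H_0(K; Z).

Order the vertices as a < b < c < d < e < f < g. Listing each simplex with vertices in this order, K has dimension 1 with simplices:

  0-simplices (7): a, b, c, d, e, f, g
  1-simplices (9): ab, ae, bc, bd, be, bf, bg, cg, df

so the chain groups are C_0 ≅ Z^7, C_1 ≅ Z^9.

Boundary ∂_1: C_1 → C_0 sends each edge [p,q] (with p < q) to q − p.
This gives a 7×9 integer matrix of rank 6; reducing to Smith normal form yields diagonal entries (1,1,1,1,1,1).

Now H_k = ker ∂_k / im ∂_{k+1}, so:

  H_0: rank C_0 − rank ∂_1 = 7 − 6 = 1, and the invariant factors of ∂_1 are all 1, so H_0 ≅ Z.

H_0 ≅ Z.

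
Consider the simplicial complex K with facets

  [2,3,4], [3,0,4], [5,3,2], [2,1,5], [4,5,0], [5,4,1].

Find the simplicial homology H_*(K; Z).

Order the vertices as 0 < 1 < 2 < 3 < 4 < 5. Listing each simplex with vertices in this order, K has dimension 2 with simplices:

  0-simplices (6): [0], [1], [2], [3], [4], [5]
  1-simplices (12): [0,3], [0,4], [0,5], [1,2], [1,4], [1,5], [2,3], [2,4], [2,5], [3,4], [3,5], [4,5]
  2-simplices (6): [0,3,4], [0,4,5], [1,2,5], [1,4,5], [2,3,4], [2,3,5]

giving chain groups C_0 ≅ Z^6, C_1 ≅ Z^12, C_2 ≅ Z^6.

Boundary ∂_1: C_1 → C_0 sends each edge [p,q] (with p < q) to q − p.
This gives a 6×12 integer matrix of rank 5; reducing to Smith normal form yields diagonal entries (1,1,1,1,1).

∂_2: C_2 → C_1 sends each 2-simplex [p,q,r] to [q,r] − [p,r] + [p,q]. For instance
  ∂[0,3,4] = [3,4] − [0,4] + [0,3],
  ∂[0,4,5] = [4,5] − [0,5] + [0,4].
As a 12×6 matrix over Z this has rank 6, with invariant factors (1,1,1,1,1,1).

From H_k ≅ ker(∂_k) / im(∂_{k+1}) we obtain:

  H_0: rank C_0 − rank ∂_1 = 6 − 5 = 1, and the invariant factors of ∂_1 are all 1, so H_0 = Z.
  H_1: rank ker ∂_1 − rank ∂_2 = (12 − 5) − 6 = 1, and the invariant factors of ∂_2 are all 1, so H_1 = Z.
  H_2: rank ker ∂_2 − rank ∂_3 = (6 − 6) − 0 = 0, and there is no ∂_3, so H_2 = 0.

H_0 ≅ Z,  H_1 ≅ Z,  H_2 = 0.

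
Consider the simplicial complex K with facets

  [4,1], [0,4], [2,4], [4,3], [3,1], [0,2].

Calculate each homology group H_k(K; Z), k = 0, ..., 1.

We work with the vertex ordering 0 < 1 < 2 < 3 < 4. The simplices of K, each written with vertices in increasing order, are:

  0-simplices (5): [0], [1], [2], [3], [4]
  1-simplices (6): [0,2], [0,4], [1,3], [1,4], [2,4], [3,4]

so the chain groups are C_0 ≅ Z^5, C_1 ≅ Z^6.

The boundary map ∂_1: C_1 → C_0 maps an edge to its endpoints' difference, ∂[p,q] = q − p.
As a 5×6 matrix over Z this has rank 4, with invariant factors (1,1,1,1).

Reading off H_k = ker ∂_k / im ∂_{k+1}:

  H_0: rank C_0 − rank ∂_1 = 5 − 4 = 1, and the invariant factors of ∂_1 are all 1, so H_0 ≅ Z.
  H_1: rank ker ∂_1 − rank ∂_2 = (6 − 4) − 0 = 2, and there is no ∂_2, so H_1 ≅ Z^2.

(K is a triangulation of a wedge of 2 circles.)

H_0 ≅ Z,  H_1 ≅ Z^2.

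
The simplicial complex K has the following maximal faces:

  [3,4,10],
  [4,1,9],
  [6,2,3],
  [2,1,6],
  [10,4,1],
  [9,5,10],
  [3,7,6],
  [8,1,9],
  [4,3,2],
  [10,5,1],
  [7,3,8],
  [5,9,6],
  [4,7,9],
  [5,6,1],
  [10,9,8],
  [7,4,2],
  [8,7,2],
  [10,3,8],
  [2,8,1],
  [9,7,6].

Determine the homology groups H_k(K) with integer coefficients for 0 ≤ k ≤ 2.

We work with the vertex ordering 1 < 2 < 3 < 4 < 5 < 6 < 7 < 8 < 9 < 10. The simplices of K, each written with vertices in increasing order, are:

  0-simplices (10): [1], [2], [3], [4], [5], [6], [7], [8], [9], [10]
  1-simplices (30): (30 of them)
  2-simplices (20): (20 of them)

giving chain groups C_0 ≅ Z^10, C_1 ≅ Z^30, C_2 ≅ Z^20.

∂_1: C_1 → C_0 sends each edge [p,q] (with p < q) to q − p. For instance
  ∂[2,3] = [3] − [2].
The 10×30 boundary matrix has rank 9 and Smith normal form diag(1,1,1,1,1,1,1,1,1).

∂_2: C_2 → C_1 acts by ∂[p,q,r] = [q,r] − [p,r] + [p,q]. For instance
  ∂[1,8,9] = [8,9] − [1,9] + [1,8],
  ∂[8,9,10] = [9,10] − [8,10] + [8,9].
As a 30×20 matrix over Z this has rank 20, with invariant factors (1,1,1,1,1,1,1,1,1,1,1,1,1,1,1,1,1,1,1,2).

Reading off H_k = ker ∂_k / im ∂_{k+1}:

  H_0: rank C_0 − rank ∂_1 = 10 − 9 = 1, and the invariant factors of ∂_1 are all 1, so H_0 ≅ Z.
  H_1: rank ker ∂_1 − rank ∂_2 = (30 − 9) − 20 = 1, and ∂_2 has invariant factor 2 > 1, so H_1 ≅ Z ⊕ Z/2.
  H_2: rank ker ∂_2 − rank ∂_3 = (20 − 20) − 0 = 0, and there is no ∂_3, so H_2 ≅ 0.

(K is a triangulation of the Klein bottle.)

H_0 = Z,  H_1 = Z ⊕ Z/2,  H_2 = 0.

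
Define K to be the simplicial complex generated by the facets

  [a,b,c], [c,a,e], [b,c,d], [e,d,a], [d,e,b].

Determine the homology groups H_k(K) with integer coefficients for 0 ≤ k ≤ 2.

Take the total order a < b < c < d < e on the vertex set. Then K (dimension 2) consists of the simplices:

  0-simplices (5): a, b, c, d, e
  1-simplices (10): ab, ac, ad, ae, bc, bd, be, cd, ce, de
  2-simplices (5): abc, ace, ade, bcd, bde

Hence C_0 ≅ Z^5, C_1 ≅ Z^10, C_2 ≅ Z^5.

Boundary ∂_1: C_1 → C_0 is given by ∂[p,q] = [q] − [p]. For instance
  ∂ae = e − a.
The resulting 5×10 matrix has rank 4, and its Smith normal form has invariant factors (1,1,1,1).

The boundary map ∂_2: C_2 → C_1 maps a triangle to the signed sum of its edges. For instance
  ∂ace = ce − ae + ac,
  ∂abc = bc − ac + ab.
As a 10×5 matrix over Z this has rank 5, with invariant factors (1,1,1,1,1).

Computing H_k = (kernel of ∂_k) / (image of ∂_{k+1}):

  H_0: rank C_0 − rank ∂_1 = 5 − 4 = 1, and the invariant factors of ∂_1 are all 1, so H_0 = Z.
  H_1: rank ker ∂_1 − rank ∂_2 = (10 − 4) − 5 = 1, and the invariant factors of ∂_2 are all 1, so H_1 = Z.
  H_2: rank ker ∂_2 − rank ∂_3 = (5 − 5) − 0 = 0, and there is no ∂_3, so H_2 = 0.

H_0 ≅ Z,  H_1 ≅ Z,  H_2 = 0.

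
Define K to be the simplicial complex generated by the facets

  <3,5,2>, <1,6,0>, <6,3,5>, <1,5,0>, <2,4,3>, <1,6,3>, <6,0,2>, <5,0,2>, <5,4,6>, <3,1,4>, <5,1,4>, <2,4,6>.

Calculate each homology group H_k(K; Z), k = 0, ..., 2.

K has 7 vertices, 18 edges, 12 triangles.
rank ∂_0 = 0, rank ∂_1 = 6 ⇒ b_0 = 7 − 0 − 6 = 1; all invariant factors of ∂_1 are 1 so no torsion. So H_0 = Z.
rank ∂_1 = 6, rank ∂_2 = 12 ⇒ b_1 = 18 − 6 − 12 = 0; ∂_2 has invariant factor(s) [2] giving torsion. So H_1 = Z/2.
rank ∂_2 = 12, rank ∂_3 = 0 ⇒ b_2 = 12 − 12 − 0 = 0. So H_2 = 0.

H_0 = Z,  H_1 = Z/2,  H_2 = 0.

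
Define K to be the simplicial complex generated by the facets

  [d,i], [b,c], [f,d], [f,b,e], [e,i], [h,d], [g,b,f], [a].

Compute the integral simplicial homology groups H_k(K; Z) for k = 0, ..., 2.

H_0 = Z^2,  H_1 = Z,  H_2 = 0.

Order the vertices as a < b < c < d < e < f < g < h < i. Listing each simplex with vertices in this order, K has dimension 2 with simplices:

  0-simplices (9): a, b, c, d, e, f, g, h, i
  1-simplices (10): bc, be, bf, bg, df, dh, di, ef, ei, fg
  2-simplices (2): bef, bfg

Hence C_0 ≅ Z^9, C_1 ≅ Z^10, C_2 ≅ Z^2.

Boundary ∂_1: C_1 → C_0 maps an edge to its endpoints' difference, ∂[p,q] = q − p. For instance
  ∂bc = c − b.
The resulting 9×10 matrix has rank 7, and its Smith normal form has invariant factors (1,1,1,1,1,1,1).

∂_2: C_2 → C_1 sends each 2-simplex [p,q,r] to [q,r] − [p,r] + [p,q]. For instance
  ∂bfg = fg − bg + bf,
  ∂bef = ef − bf + be.
This gives a 10×2 integer matrix of rank 2; reducing to Smith normal form yields diagonal entries (1,1).

Computing H_k = (kernel of ∂_k) / (image of ∂_{k+1}):

  H_0: rank C_0 − rank ∂_1 = 9 − 7 = 2, and the invariant factors of ∂_1 are all 1, so H_0 = Z^2.
  H_1: rank ker ∂_1 − rank ∂_2 = (10 − 7) − 2 = 1, and the invariant factors of ∂_2 are all 1, so H_1 = Z.
  H_2: rank ker ∂_2 − rank ∂_3 = (2 − 2) − 0 = 0, and there is no ∂_3, so H_2 = 0.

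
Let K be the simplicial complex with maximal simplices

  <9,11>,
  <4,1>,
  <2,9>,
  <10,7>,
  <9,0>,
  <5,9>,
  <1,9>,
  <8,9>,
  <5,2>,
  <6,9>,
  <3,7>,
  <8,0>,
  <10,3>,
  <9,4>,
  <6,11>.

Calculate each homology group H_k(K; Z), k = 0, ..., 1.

H_0 = Z^2,  H_1 = Z^5.

Order the vertices as 0 < 1 < 2 < 3 < 4 < 5 < 6 < 7 < 8 < 9 < 10 < 11. Listing each simplex with vertices in this order, K has dimension 1 with simplices:

  0-simplices (12): [0], [1], [2], [3], [4], [5], [6], [7], [8], [9], [10], [11]
  1-simplices (15): [0,8], [0,9], [1,4], [1,9], [2,5], [2,9], [3,7], [3,10], [4,9], [5,9], [6,9], [6,11], [7,10], [8,9], [9,11]

giving chain groups C_0 ≅ Z^12, C_1 ≅ Z^15.

∂_1: C_1 → C_0 sends each edge [p,q] (with p < q) to q − p. For instance
  ∂[0,9] = [9] − [0].
The resulting 12×15 matrix has rank 10, and its Smith normal form has invariant factors (1,1,1,1,1,1,1,1,1,1).

Now H_k = ker ∂_k / im ∂_{k+1}, so:

  H_0: rank C_0 − rank ∂_1 = 12 − 10 = 2, and the invariant factors of ∂_1 are all 1, so H_0 ≅ Z^2.
  H_1: rank ker ∂_1 − rank ∂_2 = (15 − 10) − 0 = 5, and there is no ∂_2, so H_1 ≅ Z^5.

As a check, the Euler characteristic is 12 − 15 = -3, which agrees with 2 − 5 = -3.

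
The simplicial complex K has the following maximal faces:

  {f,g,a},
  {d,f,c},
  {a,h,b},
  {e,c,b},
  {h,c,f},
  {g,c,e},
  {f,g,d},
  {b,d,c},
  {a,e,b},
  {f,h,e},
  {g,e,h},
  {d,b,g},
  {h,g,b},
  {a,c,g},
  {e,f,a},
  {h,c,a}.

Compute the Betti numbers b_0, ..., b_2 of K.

Fix the vertex order a < b < c < d < e < f < g < h and write every simplex with vertices in increasing order. Then dim K = 2 and the simplices of K are:

  0-simplices (8): a, b, c, d, e, f, g, h
  1-simplices (24): ab, ac, ae, af, ag, ah, bc, bd, be, bg, bh, cd, ce, cf, cg, ch, df, dg, ef, eg, eh, fg, fh, gh
  2-simplices (16): abe, abh, acg, ach, aef, afg, bcd, bce, bdg, bgh, cdf, ceg, cfh, dfg, efh, egh

so the chain groups are C_0 ≅ Z^8, C_1 ≅ Z^24, C_2 ≅ Z^16.

Boundary ∂_1: C_1 → C_0 maps an edge to its endpoints' difference, ∂[p,q] = q − p. For instance
  ∂ah = h − a.
This gives a 8×24 integer matrix of rank 7; reducing to Smith normal form yields diagonal entries (1,1,1,1,1,1,1).

Boundary ∂_2: C_2 → C_1 acts by ∂[p,q,r] = [q,r] − [p,r] + [p,q]. For instance
  ∂bdg = dg − bg + bd,
  ∂bgh = gh − bh + bg.
This gives a 24×16 integer matrix of rank 15; reducing to Smith normal form yields diagonal entries (1,1,1,1,1,1,1,1,1,1,1,1,1,1,1).

Computing H_k = (kernel of ∂_k) / (image of ∂_{k+1}):

  H_0: rank C_0 − rank ∂_1 = 8 − 7 = 1, and the invariant factors of ∂_1 are all 1, so H_0 ≅ Z.
  H_1: rank ker ∂_1 − rank ∂_2 = (24 − 7) − 15 = 2, and the invariant factors of ∂_2 are all 1, so H_1 ≅ Z^2.
  H_2: rank ker ∂_2 − rank ∂_3 = (16 − 15) − 0 = 1, and there is no ∂_3, so H_2 ≅ Z.

As a check, the Euler characteristic is 8 − 24 + 16 = 0, which agrees with 1 − 2 + 1 = 0.

Hence the Betti numbers are b_0 = 1, b_1 = 2, b_2 = 1.

b_0 = 1, b_1 = 2, b_2 = 1.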